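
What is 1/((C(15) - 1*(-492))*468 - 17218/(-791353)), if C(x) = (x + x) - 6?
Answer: 791353/191102270482 ≈ 4.1410e-6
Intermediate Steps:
C(x) = -6 + 2*x (C(x) = 2*x - 6 = -6 + 2*x)
1/((C(15) - 1*(-492))*468 - 17218/(-791353)) = 1/(((-6 + 2*15) - 1*(-492))*468 - 17218/(-791353)) = 1/(((-6 + 30) + 492)*468 - 17218*(-1/791353)) = 1/((24 + 492)*468 + 17218/791353) = 1/(516*468 + 17218/791353) = 1/(241488 + 17218/791353) = 1/(191102270482/791353) = 791353/191102270482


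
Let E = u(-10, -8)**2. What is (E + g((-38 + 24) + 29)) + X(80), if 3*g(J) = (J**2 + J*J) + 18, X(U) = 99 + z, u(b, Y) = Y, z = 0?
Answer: 319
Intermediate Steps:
X(U) = 99 (X(U) = 99 + 0 = 99)
g(J) = 6 + 2*J**2/3 (g(J) = ((J**2 + J*J) + 18)/3 = ((J**2 + J**2) + 18)/3 = (2*J**2 + 18)/3 = (18 + 2*J**2)/3 = 6 + 2*J**2/3)
E = 64 (E = (-8)**2 = 64)
(E + g((-38 + 24) + 29)) + X(80) = (64 + (6 + 2*((-38 + 24) + 29)**2/3)) + 99 = (64 + (6 + 2*(-14 + 29)**2/3)) + 99 = (64 + (6 + (2/3)*15**2)) + 99 = (64 + (6 + (2/3)*225)) + 99 = (64 + (6 + 150)) + 99 = (64 + 156) + 99 = 220 + 99 = 319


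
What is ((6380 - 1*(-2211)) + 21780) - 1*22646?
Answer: 7725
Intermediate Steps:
((6380 - 1*(-2211)) + 21780) - 1*22646 = ((6380 + 2211) + 21780) - 22646 = (8591 + 21780) - 22646 = 30371 - 22646 = 7725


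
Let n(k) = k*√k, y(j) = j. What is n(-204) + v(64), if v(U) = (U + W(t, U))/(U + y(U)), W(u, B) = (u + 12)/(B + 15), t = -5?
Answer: 5063/10112 - 408*I*√51 ≈ 0.50069 - 2913.7*I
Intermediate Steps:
n(k) = k^(3/2)
W(u, B) = (12 + u)/(15 + B)
v(U) = (U + 7/(15 + U))/(2*U) (v(U) = (U + (12 - 5)/(15 + U))/(U + U) = (U + 7/(15 + U))/((2*U)) = (U + 7/(15 + U))*(1/(2*U)) = (U + 7/(15 + U))/(2*U))
n(-204) + v(64) = (-204)^(3/2) + (½)*(7 + 64*(15 + 64))/(64*(15 + 64)) = -408*I*√51 + (½)*(1/64)*(7 + 64*79)/79 = -408*I*√51 + (½)*(1/64)*(1/79)*(7 + 5056) = -408*I*√51 + (½)*(1/64)*(1/79)*5063 = -408*I*√51 + 5063/10112 = 5063/10112 - 408*I*√51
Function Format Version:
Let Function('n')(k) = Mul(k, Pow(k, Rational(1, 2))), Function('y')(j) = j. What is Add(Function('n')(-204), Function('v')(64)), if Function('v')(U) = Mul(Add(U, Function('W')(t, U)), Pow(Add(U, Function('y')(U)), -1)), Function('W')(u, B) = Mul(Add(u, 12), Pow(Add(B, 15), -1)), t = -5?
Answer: Add(Rational(5063, 10112), Mul(-408, I, Pow(51, Rational(1, 2)))) ≈ Add(0.50069, Mul(-2913.7, I))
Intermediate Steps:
Function('n')(k) = Pow(k, Rational(3, 2))
Function('W')(u, B) = Mul(Pow(Add(15, B), -1), Add(12, u)) (Function('W')(u, B) = Mul(Add(12, u), Pow(Add(15, B), -1)) = Mul(Pow(Add(15, B), -1), Add(12, u)))
Function('v')(U) = Mul(Rational(1, 2), Pow(U, -1), Add(U, Mul(7, Pow(Add(15, U), -1)))) (Function('v')(U) = Mul(Add(U, Mul(Pow(Add(15, U), -1), Add(12, -5))), Pow(Add(U, U), -1)) = Mul(Add(U, Mul(Pow(Add(15, U), -1), 7)), Pow(Mul(2, U), -1)) = Mul(Add(U, Mul(7, Pow(Add(15, U), -1))), Mul(Rational(1, 2), Pow(U, -1))) = Mul(Rational(1, 2), Pow(U, -1), Add(U, Mul(7, Pow(Add(15, U), -1)))))
Add(Function('n')(-204), Function('v')(64)) = Add(Pow(-204, Rational(3, 2)), Mul(Rational(1, 2), Pow(64, -1), Pow(Add(15, 64), -1), Add(7, Mul(64, Add(15, 64))))) = Add(Mul(-408, I, Pow(51, Rational(1, 2))), Mul(Rational(1, 2), Rational(1, 64), Pow(79, -1), Add(7, Mul(64, 79)))) = Add(Mul(-408, I, Pow(51, Rational(1, 2))), Mul(Rational(1, 2), Rational(1, 64), Rational(1, 79), Add(7, 5056))) = Add(Mul(-408, I, Pow(51, Rational(1, 2))), Mul(Rational(1, 2), Rational(1, 64), Rational(1, 79), 5063)) = Add(Mul(-408, I, Pow(51, Rational(1, 2))), Rational(5063, 10112)) = Add(Rational(5063, 10112), Mul(-408, I, Pow(51, Rational(1, 2))))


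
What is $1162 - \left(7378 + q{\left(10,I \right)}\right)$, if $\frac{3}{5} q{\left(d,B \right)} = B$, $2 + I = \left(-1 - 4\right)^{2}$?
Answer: $- \frac{18763}{3} \approx -6254.3$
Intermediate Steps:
$I = 23$ ($I = -2 + \left(-1 - 4\right)^{2} = -2 + \left(-5\right)^{2} = -2 + 25 = 23$)
$q{\left(d,B \right)} = \frac{5 B}{3}$
$1162 - \left(7378 + q{\left(10,I \right)}\right) = 1162 + \left(\left(\left(\left(-918 - \frac{5}{3} \cdot 23\right) + 6311\right) - 3282\right) - 9489\right) = 1162 + \left(\left(\left(\left(-918 - \frac{115}{3}\right) + 6311\right) - 3282\right) - 9489\right) = 1162 + \left(\left(\left(- \frac{2869}{3} + 6311\right) - 3282\right) - 9489\right) = 1162 + \left(\left(\frac{16064}{3} - 3282\right) - 9489\right) = 1162 + \left(\frac{6218}{3} - 9489\right) = 1162 - \frac{22249}{3} = - \frac{18763}{3}$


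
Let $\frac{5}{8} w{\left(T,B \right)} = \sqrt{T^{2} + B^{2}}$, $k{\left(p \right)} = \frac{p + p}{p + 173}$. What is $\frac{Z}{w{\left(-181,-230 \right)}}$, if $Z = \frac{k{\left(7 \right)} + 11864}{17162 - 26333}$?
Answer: $- \frac{1067767 \sqrt{85661}}{113125972464} \approx -0.0027625$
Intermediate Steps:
$k{\left(p \right)} = \frac{2 p}{173 + p}$
$Z = - \frac{1067767}{825390}$ ($Z = \frac{2 \cdot 7 \frac{1}{173 + 7} + 11864}{17162 - 26333} = \frac{2 \cdot 7 \cdot \frac{1}{180} + 11864}{-9171} = \left(2 \cdot 7 \cdot \frac{1}{180} + 11864\right) \left(- \frac{1}{9171}\right) = \left(\frac{7}{90} + 11864\right) \left(- \frac{1}{9171}\right) = \frac{1067767}{90} \left(- \frac{1}{9171}\right) = - \frac{1067767}{825390} \approx -1.2937$)
$w{\left(T,B \right)} = \frac{8 \sqrt{B^{2} + T^{2}}}{5}$ ($w{\left(T,B \right)} = \frac{8 \sqrt{T^{2} + B^{2}}}{5} = \frac{8 \sqrt{B^{2} + T^{2}}}{5}$)
$\frac{Z}{w{\left(-181,-230 \right)}} = - \frac{1067767}{825390 \frac{8 \sqrt{\left(-230\right)^{2} + \left(-181\right)^{2}}}{5}} = - \frac{1067767}{825390 \frac{8 \sqrt{52900 + 32761}}{5}} = - \frac{1067767}{825390 \frac{8 \sqrt{85661}}{5}} = - \frac{1067767 \frac{5 \sqrt{85661}}{685288}}{825390} = - \frac{1067767 \sqrt{85661}}{113125972464}$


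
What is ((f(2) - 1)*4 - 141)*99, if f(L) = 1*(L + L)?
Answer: -12771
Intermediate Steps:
f(L) = 2*L (f(L) = 1*(2*L) = 2*L)
((f(2) - 1)*4 - 141)*99 = ((2*2 - 1)*4 - 141)*99 = ((4 - 1)*4 - 141)*99 = (3*4 - 141)*99 = (12 - 141)*99 = -129*99 = -12771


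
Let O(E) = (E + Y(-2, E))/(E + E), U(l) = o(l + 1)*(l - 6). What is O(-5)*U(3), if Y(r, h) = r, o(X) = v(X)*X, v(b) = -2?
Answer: 84/5 ≈ 16.800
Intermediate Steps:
o(X) = -2*X
U(l) = (-6 + l)*(-2 - 2*l) (U(l) = (-2*(l + 1))*(l - 6) = (-2*(1 + l))*(-6 + l) = (-2 - 2*l)*(-6 + l) = (-6 + l)*(-2 - 2*l))
O(E) = (-2 + E)/(2*E) (O(E) = (E - 2)/(E + E) = (-2 + E)/((2*E)) = (-2 + E)*(1/(2*E)) = (-2 + E)/(2*E))
O(-5)*U(3) = ((1/2)*(-2 - 5)/(-5))*(2*(-1 - 1*3)*(-6 + 3)) = ((1/2)*(-1/5)*(-7))*(2*(-1 - 3)*(-3)) = 7*(2*(-4)*(-3))/10 = (7/10)*24 = 84/5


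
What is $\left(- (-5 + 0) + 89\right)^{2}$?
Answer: $8836$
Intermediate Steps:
$\left(- (-5 + 0) + 89\right)^{2} = \left(\left(-1\right) \left(-5\right) + 89\right)^{2} = \left(5 + 89\right)^{2} = 94^{2} = 8836$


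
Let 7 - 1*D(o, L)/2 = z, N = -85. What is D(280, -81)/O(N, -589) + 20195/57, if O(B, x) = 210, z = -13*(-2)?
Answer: 235488/665 ≈ 354.12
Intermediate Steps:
z = 26
D(o, L) = -38 (D(o, L) = 14 - 2*26 = 14 - 52 = -38)
D(280, -81)/O(N, -589) + 20195/57 = -38/210 + 20195/57 = -38*1/210 + 20195*(1/57) = -19/105 + 20195/57 = 235488/665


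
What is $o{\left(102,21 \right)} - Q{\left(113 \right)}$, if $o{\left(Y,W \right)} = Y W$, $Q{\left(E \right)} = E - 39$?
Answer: $2068$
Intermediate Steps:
$Q{\left(E \right)} = -39 + E$
$o{\left(Y,W \right)} = W Y$
$o{\left(102,21 \right)} - Q{\left(113 \right)} = 21 \cdot 102 - \left(-39 + 113\right) = 2142 - 74 = 2068$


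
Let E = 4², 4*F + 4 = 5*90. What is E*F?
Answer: 1784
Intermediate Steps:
F = 223/2 (F = -1 + (5*90)/4 = -1 + (¼)*450 = -1 + 225/2 = 223/2 ≈ 111.50)
E = 16
E*F = 16*(223/2) = 1784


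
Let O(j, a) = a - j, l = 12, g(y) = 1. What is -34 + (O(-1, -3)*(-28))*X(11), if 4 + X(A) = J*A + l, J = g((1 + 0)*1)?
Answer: 1030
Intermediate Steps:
J = 1
X(A) = 8 + A (X(A) = -4 + (1*A + 12) = -4 + (A + 12) = -4 + (12 + A) = 8 + A)
-34 + (O(-1, -3)*(-28))*X(11) = -34 + ((-3 - 1*(-1))*(-28))*(8 + 11) = -34 + ((-3 + 1)*(-28))*19 = -34 - 2*(-28)*19 = -34 + 56*19 = -34 + 1064 = 1030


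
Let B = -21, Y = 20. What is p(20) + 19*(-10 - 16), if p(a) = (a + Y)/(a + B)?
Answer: -534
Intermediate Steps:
p(a) = (20 + a)/(-21 + a) (p(a) = (a + 20)/(a - 21) = (20 + a)/(-21 + a))
p(20) + 19*(-10 - 16) = (20 + 20)/(-21 + 20) + 19*(-10 - 16) = 40/(-1) + 19*(-26) = -1*40 - 494 = -40 - 494 = -534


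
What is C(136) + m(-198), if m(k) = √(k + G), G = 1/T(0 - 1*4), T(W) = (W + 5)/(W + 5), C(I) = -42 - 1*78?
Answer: -120 + I*√197 ≈ -120.0 + 14.036*I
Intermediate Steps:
C(I) = -120 (C(I) = -42 - 78 = -120)
T(W) = 1 (T(W) = (5 + W)/(5 + W) = 1)
G = 1 (G = 1/1 = 1)
m(k) = √(1 + k) (m(k) = √(k + 1) = √(1 + k))
C(136) + m(-198) = -120 + √(1 - 198) = -120 + √(-197) = -120 + I*√197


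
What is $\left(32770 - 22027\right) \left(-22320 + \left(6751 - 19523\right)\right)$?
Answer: $-376993356$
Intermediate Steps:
$\left(32770 - 22027\right) \left(-22320 + \left(6751 - 19523\right)\right) = 10743 \left(-22320 + \left(6751 - 19523\right)\right) = 10743 \left(-22320 - 12772\right) = 10743 \left(-35092\right) = -376993356$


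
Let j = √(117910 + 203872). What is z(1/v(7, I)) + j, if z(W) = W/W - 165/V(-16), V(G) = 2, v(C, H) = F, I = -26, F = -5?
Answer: -163/2 + √321782 ≈ 485.76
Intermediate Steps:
v(C, H) = -5
j = √321782 ≈ 567.26
z(W) = -163/2 (z(W) = W/W - 165/2 = 1 - 165*½ = 1 - 165/2 = -163/2)
z(1/v(7, I)) + j = -163/2 + √321782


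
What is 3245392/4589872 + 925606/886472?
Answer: 222667568733/127149781612 ≈ 1.7512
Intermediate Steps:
3245392/4589872 + 925606/886472 = 3245392*(1/4589872) + 925606*(1/886472) = 202837/286867 + 462803/443236 = 222667568733/127149781612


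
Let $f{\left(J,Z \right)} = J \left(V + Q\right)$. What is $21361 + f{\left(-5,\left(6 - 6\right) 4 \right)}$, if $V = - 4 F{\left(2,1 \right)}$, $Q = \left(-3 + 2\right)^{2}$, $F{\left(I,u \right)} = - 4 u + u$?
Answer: $21296$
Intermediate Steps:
$F{\left(I,u \right)} = - 3 u$
$Q = 1$ ($Q = \left(-1\right)^{2} = 1$)
$V = 12$ ($V = - 4 \left(\left(-3\right) 1\right) = \left(-4\right) \left(-3\right) = 12$)
$f{\left(J,Z \right)} = 13 J$ ($f{\left(J,Z \right)} = J \left(12 + 1\right) = J 13 = 13 J$)
$21361 + f{\left(-5,\left(6 - 6\right) 4 \right)} = 21361 + 13 \left(-5\right) = 21361 - 65 = 21296$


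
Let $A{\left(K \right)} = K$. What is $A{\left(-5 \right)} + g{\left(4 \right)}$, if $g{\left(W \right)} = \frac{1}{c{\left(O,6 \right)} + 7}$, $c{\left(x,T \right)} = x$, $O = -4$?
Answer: $- \frac{14}{3} \approx -4.6667$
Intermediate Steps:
$g{\left(W \right)} = \frac{1}{3}$ ($g{\left(W \right)} = \frac{1}{-4 + 7} = \frac{1}{3}$)
$A{\left(-5 \right)} + g{\left(4 \right)} = -5 + \frac{1}{3} = - \frac{14}{3}$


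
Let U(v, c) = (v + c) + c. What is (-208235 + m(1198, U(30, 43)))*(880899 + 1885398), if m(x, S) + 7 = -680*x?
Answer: -2829595407954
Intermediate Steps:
U(v, c) = v + 2*c (U(v, c) = (c + v) + c = v + 2*c)
m(x, S) = -7 - 680*x
(-208235 + m(1198, U(30, 43)))*(880899 + 1885398) = (-208235 + (-7 - 680*1198))*(880899 + 1885398) = (-208235 + (-7 - 814640))*2766297 = (-208235 - 814647)*2766297 = -1022882*2766297 = -2829595407954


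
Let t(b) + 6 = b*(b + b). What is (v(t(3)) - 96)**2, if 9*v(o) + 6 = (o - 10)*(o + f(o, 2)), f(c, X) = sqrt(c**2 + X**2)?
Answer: 716308/81 - 752*sqrt(37)/9 ≈ 8335.1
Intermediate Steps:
t(b) = -6 + 2*b**2 (t(b) = -6 + b*(b + b) = -6 + b*(2*b) = -6 + 2*b**2)
f(c, X) = sqrt(X**2 + c**2)
v(o) = -2/3 + (-10 + o)*(o + sqrt(4 + o**2))/9 (v(o) = -2/3 + ((o - 10)*(o + sqrt(2**2 + o**2)))/9 = -2/3 + ((-10 + o)*(o + sqrt(4 + o**2)))/9 = -2/3 + (-10 + o)*(o + sqrt(4 + o**2))/9)
(v(t(3)) - 96)**2 = ((-2/3 - 10*(-6 + 2*3**2)/9 - 10*sqrt(4 + (-6 + 2*3**2)**2)/9 + (-6 + 2*3**2)**2/9 + (-6 + 2*3**2)*sqrt(4 + (-6 + 2*3**2)**2)/9) - 96)**2 = ((-2/3 - 10*(-6 + 2*9)/9 - 10*sqrt(4 + (-6 + 2*9)**2)/9 + (-6 + 2*9)**2/9 + (-6 + 2*9)*sqrt(4 + (-6 + 2*9)**2)/9) - 96)**2 = ((-2/3 - 10*(-6 + 18)/9 - 10*sqrt(4 + (-6 + 18)**2)/9 + (-6 + 18)**2/9 + (-6 + 18)*sqrt(4 + (-6 + 18)**2)/9) - 96)**2 = ((-2/3 - 10/9*12 - 10*sqrt(4 + 12**2)/9 + (1/9)*12**2 + (1/9)*12*sqrt(4 + 12**2)) - 96)**2 = ((-2/3 - 40/3 - 10*sqrt(4 + 144)/9 + (1/9)*144 + (1/9)*12*sqrt(4 + 144)) - 96)**2 = ((-2/3 - 40/3 - 20*sqrt(37)/9 + 16 + (1/9)*12*sqrt(148)) - 96)**2 = ((-2/3 - 40/3 - 20*sqrt(37)/9 + 16 + (1/9)*12*(2*sqrt(37))) - 96)**2 = ((-2/3 - 40/3 - 20*sqrt(37)/9 + 16 + 8*sqrt(37)/3) - 96)**2 = ((2 + 4*sqrt(37)/9) - 96)**2 = (-94 + 4*sqrt(37)/9)**2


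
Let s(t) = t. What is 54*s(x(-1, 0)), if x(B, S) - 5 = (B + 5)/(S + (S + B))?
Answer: 54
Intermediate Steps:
x(B, S) = 5 + (5 + B)/(B + 2*S) (x(B, S) = 5 + (B + 5)/(S + (S + B)) = 5 + (5 + B)/(S + (B + S)) = 5 + (5 + B)/(B + 2*S))
54*s(x(-1, 0)) = 54*((5 + 6*(-1) + 10*0)/(-1 + 2*0)) = 54*((5 - 6 + 0)/(-1 + 0)) = 54*(-1/(-1)) = 54*(-1*(-1)) = 54*1 = 54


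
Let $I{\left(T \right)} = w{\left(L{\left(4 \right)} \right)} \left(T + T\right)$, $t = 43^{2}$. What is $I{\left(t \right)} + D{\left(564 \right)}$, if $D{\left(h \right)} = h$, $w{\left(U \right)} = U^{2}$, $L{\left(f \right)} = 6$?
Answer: $133692$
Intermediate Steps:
$t = 1849$
$I{\left(T \right)} = 72 T$ ($I{\left(T \right)} = 6^{2} \left(T + T\right) = 36 \cdot 2 T = 72 T$)
$I{\left(t \right)} + D{\left(564 \right)} = 72 \cdot 1849 + 564 = 133128 + 564 = 133692$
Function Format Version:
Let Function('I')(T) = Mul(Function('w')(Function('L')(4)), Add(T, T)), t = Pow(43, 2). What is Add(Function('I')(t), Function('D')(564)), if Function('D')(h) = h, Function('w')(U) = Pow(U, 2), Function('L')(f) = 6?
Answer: 133692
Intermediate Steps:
t = 1849
Function('I')(T) = Mul(72, T) (Function('I')(T) = Mul(Pow(6, 2), Add(T, T)) = Mul(36, Mul(2, T)) = Mul(72, T))
Add(Function('I')(t), Function('D')(564)) = Add(Mul(72, 1849), 564) = Add(133128, 564) = 133692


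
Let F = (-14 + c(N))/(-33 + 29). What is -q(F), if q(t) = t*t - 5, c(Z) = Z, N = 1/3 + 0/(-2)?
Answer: -961/144 ≈ -6.6736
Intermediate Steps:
N = 1/3 (N = 1*(1/3) + 0*(-1/2) = 1/3 + 0 = 1/3 ≈ 0.33333)
F = 41/12 (F = (-14 + 1/3)/(-33 + 29) = -41/3/(-4) = -41/3*(-1/4) = 41/12 ≈ 3.4167)
q(t) = -5 + t**2 (q(t) = t**2 - 5 = -5 + t**2)
-q(F) = -(-5 + (41/12)**2) = -(-5 + 1681/144) = -1*961/144 = -961/144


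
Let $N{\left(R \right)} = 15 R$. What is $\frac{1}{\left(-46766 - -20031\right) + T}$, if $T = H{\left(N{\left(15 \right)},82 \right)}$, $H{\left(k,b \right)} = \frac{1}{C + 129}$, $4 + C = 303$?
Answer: $- \frac{428}{11442579} \approx -3.7404 \cdot 10^{-5}$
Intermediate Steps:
$C = 299$ ($C = -4 + 303 = 299$)
$H{\left(k,b \right)} = \frac{1}{428}$ ($H{\left(k,b \right)} = \frac{1}{299 + 129} = \frac{1}{428}$)
$T = \frac{1}{428} \approx 0.0023364$
$\frac{1}{\left(-46766 - -20031\right) + T} = \frac{1}{\left(-46766 - -20031\right) + \frac{1}{428}} = \frac{1}{\left(-46766 + 20031\right) + \frac{1}{428}} = \frac{1}{-26735 + \frac{1}{428}} = \frac{1}{- \frac{11442579}{428}} = - \frac{428}{11442579}$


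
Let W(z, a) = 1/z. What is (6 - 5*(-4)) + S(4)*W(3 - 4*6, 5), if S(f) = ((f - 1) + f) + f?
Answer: 535/21 ≈ 25.476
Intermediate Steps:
S(f) = -1 + 3*f (S(f) = ((-1 + f) + f) + f = (-1 + 2*f) + f = -1 + 3*f)
(6 - 5*(-4)) + S(4)*W(3 - 4*6, 5) = (6 - 5*(-4)) + (-1 + 3*4)/(3 - 4*6) = (6 + 20) + (-1 + 12)/(3 - 24) = 26 + 11/(-21) = 26 + 11*(-1/21) = 26 - 11/21 = 535/21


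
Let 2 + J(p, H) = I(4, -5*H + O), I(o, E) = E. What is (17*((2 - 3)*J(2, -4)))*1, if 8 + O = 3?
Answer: -221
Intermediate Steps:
O = -5 (O = -8 + 3 = -5)
J(p, H) = -7 - 5*H (J(p, H) = -2 + (-5*H - 5) = -2 + (-5 - 5*H) = -7 - 5*H)
(17*((2 - 3)*J(2, -4)))*1 = (17*((2 - 3)*(-7 - 5*(-4))))*1 = (17*(-(-7 + 20)))*1 = (17*(-1*13))*1 = (17*(-13))*1 = -221*1 = -221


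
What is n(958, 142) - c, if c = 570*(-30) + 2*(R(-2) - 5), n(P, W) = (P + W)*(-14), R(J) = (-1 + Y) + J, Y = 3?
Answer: 1710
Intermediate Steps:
R(J) = 2 + J (R(J) = (-1 + 3) + J = 2 + J)
n(P, W) = -14*P - 14*W
c = -17110 (c = 570*(-30) + 2*((2 - 2) - 5) = -17100 + 2*(0 - 5) = -17100 + 2*(-5) = -17100 - 10 = -17110)
n(958, 142) - c = (-14*958 - 14*142) - 1*(-17110) = (-13412 - 1988) + 17110 = -15400 + 17110 = 1710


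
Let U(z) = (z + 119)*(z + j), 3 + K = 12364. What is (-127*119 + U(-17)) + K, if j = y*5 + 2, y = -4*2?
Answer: -8362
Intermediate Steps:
K = 12361 (K = -3 + 12364 = 12361)
y = -8
j = -38 (j = -8*5 + 2 = -40 + 2 = -38)
U(z) = (-38 + z)*(119 + z) (U(z) = (z + 119)*(z - 38) = (119 + z)*(-38 + z) = (-38 + z)*(119 + z))
(-127*119 + U(-17)) + K = (-127*119 + (-4522 + (-17)² + 81*(-17))) + 12361 = (-15113 + (-4522 + 289 - 1377)) + 12361 = (-15113 - 5610) + 12361 = -20723 + 12361 = -8362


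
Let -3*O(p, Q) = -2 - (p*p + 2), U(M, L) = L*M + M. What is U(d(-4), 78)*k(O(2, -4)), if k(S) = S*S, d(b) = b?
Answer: -20224/9 ≈ -2247.1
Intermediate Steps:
U(M, L) = M + L*M
O(p, Q) = 4/3 + p²/3 (O(p, Q) = -(-2 - (p*p + 2))/3 = -(-2 - (p² + 2))/3 = -(-2 - (2 + p²))/3 = -(-2 + (-2 - p²))/3 = -(-4 - p²)/3 = 4/3 + p²/3)
k(S) = S²
U(d(-4), 78)*k(O(2, -4)) = (-4*(1 + 78))*(4/3 + (⅓)*2²)² = (-4*79)*(4/3 + (⅓)*4)² = -316*(4/3 + 4/3)² = -316*(8/3)² = -316*64/9 = -20224/9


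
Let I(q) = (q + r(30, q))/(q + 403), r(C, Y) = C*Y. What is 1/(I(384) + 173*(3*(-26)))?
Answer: -787/10607874 ≈ -7.4190e-5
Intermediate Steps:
I(q) = 31*q/(403 + q) (I(q) = (q + 30*q)/(q + 403) = (31*q)/(403 + q) = 31*q/(403 + q))
1/(I(384) + 173*(3*(-26))) = 1/(31*384/(403 + 384) + 173*(3*(-26))) = 1/(31*384/787 + 173*(-78)) = 1/(31*384*(1/787) - 13494) = 1/(11904/787 - 13494) = 1/(-10607874/787) = -787/10607874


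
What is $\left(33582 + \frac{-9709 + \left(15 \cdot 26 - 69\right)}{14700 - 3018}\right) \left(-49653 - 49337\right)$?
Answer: $- \frac{19416667554320}{5841} \approx -3.3242 \cdot 10^{9}$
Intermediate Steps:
$\left(33582 + \frac{-9709 + \left(15 \cdot 26 - 69\right)}{14700 - 3018}\right) \left(-49653 - 49337\right) = \left(33582 + \frac{-9709 + \left(390 - 69\right)}{14700 - 3018}\right) \left(-98990\right) = \left(33582 + \frac{-9709 + 321}{14700 - 3018}\right) \left(-98990\right) = \left(33582 - \frac{9388}{11682}\right) \left(-98990\right) = \left(33582 - \frac{4694}{5841}\right) \left(-98990\right) = \frac{196147768}{5841} \left(-98990\right) = - \frac{19416667554320}{5841}$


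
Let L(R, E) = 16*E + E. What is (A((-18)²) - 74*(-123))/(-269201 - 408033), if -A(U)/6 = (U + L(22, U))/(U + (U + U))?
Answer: -4533/338617 ≈ -0.013387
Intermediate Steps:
L(R, E) = 17*E
A(U) = -36 (A(U) = -6*(U + 17*U)/(U + (U + U)) = -6*18*U/(U + 2*U) = -6*18*U/(3*U) = -6*18*U*1/(3*U) = -6*6 = -36)
(A((-18)²) - 74*(-123))/(-269201 - 408033) = (-36 - 74*(-123))/(-269201 - 408033) = (-36 + 9102)/(-677234) = 9066*(-1/677234) = -4533/338617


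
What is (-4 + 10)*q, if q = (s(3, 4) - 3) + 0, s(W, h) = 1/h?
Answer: -33/2 ≈ -16.500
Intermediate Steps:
q = -11/4 (q = (1/4 - 3) + 0 = (¼ - 3) + 0 = -11/4 + 0 = -11/4 ≈ -2.7500)
(-4 + 10)*q = (-4 + 10)*(-11/4) = 6*(-11/4) = -33/2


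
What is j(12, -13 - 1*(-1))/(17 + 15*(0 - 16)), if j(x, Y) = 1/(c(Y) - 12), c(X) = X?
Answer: 1/5352 ≈ 0.00018685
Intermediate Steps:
j(x, Y) = 1/(-12 + Y) (j(x, Y) = 1/(Y - 12) = 1/(-12 + Y))
j(12, -13 - 1*(-1))/(17 + 15*(0 - 16)) = 1/((-12 + (-13 - 1*(-1)))*(17 + 15*(0 - 16))) = 1/((-12 + (-13 + 1))*(17 + 15*(-16))) = 1/((-12 - 12)*(17 - 240)) = 1/(-24*(-223)) = -1/24*(-1/223) = 1/5352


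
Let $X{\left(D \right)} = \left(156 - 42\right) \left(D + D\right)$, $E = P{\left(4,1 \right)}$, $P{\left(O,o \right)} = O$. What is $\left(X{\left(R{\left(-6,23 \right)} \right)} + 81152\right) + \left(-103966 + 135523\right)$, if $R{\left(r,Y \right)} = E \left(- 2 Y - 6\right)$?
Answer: $65285$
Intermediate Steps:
$E = 4$
$R{\left(r,Y \right)} = -24 - 8 Y$ ($R{\left(r,Y \right)} = 4 \left(- 2 Y - 6\right) = 4 \left(-6 - 2 Y\right) = -24 - 8 Y$)
$X{\left(D \right)} = 228 D$ ($X{\left(D \right)} = 114 \cdot 2 D = 228 D$)
$\left(X{\left(R{\left(-6,23 \right)} \right)} + 81152\right) + \left(-103966 + 135523\right) = \left(228 \left(-24 - 184\right) + 81152\right) + \left(-103966 + 135523\right) = \left(228 \left(-24 - 184\right) + 81152\right) + 31557 = \left(228 \left(-208\right) + 81152\right) + 31557 = \left(-47424 + 81152\right) + 31557 = 33728 + 31557 = 65285$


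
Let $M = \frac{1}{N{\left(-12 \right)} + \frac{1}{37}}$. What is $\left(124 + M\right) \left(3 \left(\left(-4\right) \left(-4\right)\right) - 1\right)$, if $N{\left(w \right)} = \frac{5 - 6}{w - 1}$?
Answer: $\frac{314007}{50} \approx 6280.1$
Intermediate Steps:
$N{\left(w \right)} = - \frac{1}{-1 + w}$
$M = \frac{481}{50}$ ($M = \frac{1}{- \frac{1}{-1 - 12} + \frac{1}{37}} = \frac{1}{- \frac{1}{-13} + \frac{1}{37}} = \frac{1}{\left(-1\right) \left(- \frac{1}{13}\right) + \frac{1}{37}} = \frac{1}{\frac{1}{13} + \frac{1}{37}} = \frac{1}{\frac{50}{481}} = \frac{481}{50} \approx 9.62$)
$\left(124 + M\right) \left(3 \left(\left(-4\right) \left(-4\right)\right) - 1\right) = \left(124 + \frac{481}{50}\right) \left(3 \left(\left(-4\right) \left(-4\right)\right) - 1\right) = \frac{6681 \left(3 \cdot 16 - 1\right)}{50} = \frac{6681 \left(48 - 1\right)}{50} = \frac{6681}{50} \cdot 47 = \frac{314007}{50}$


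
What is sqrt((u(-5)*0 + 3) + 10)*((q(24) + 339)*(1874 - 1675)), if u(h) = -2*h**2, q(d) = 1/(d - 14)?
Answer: 674809*sqrt(13)/10 ≈ 2.4331e+5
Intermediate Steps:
q(d) = 1/(-14 + d)
sqrt((u(-5)*0 + 3) + 10)*((q(24) + 339)*(1874 - 1675)) = sqrt((-2*(-5)**2*0 + 3) + 10)*((1/(-14 + 24) + 339)*(1874 - 1675)) = sqrt((-2*25*0 + 3) + 10)*((1/10 + 339)*199) = sqrt((-50*0 + 3) + 10)*((1/10 + 339)*199) = sqrt((0 + 3) + 10)*((3391/10)*199) = sqrt(3 + 10)*(674809/10) = sqrt(13)*(674809/10) = 674809*sqrt(13)/10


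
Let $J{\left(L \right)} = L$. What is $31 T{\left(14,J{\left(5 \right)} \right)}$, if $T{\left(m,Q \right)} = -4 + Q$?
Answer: $31$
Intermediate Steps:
$31 T{\left(14,J{\left(5 \right)} \right)} = 31 \left(-4 + 5\right) = 31 \cdot 1 = 31$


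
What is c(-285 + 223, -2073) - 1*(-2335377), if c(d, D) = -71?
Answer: 2335306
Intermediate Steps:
c(-285 + 223, -2073) - 1*(-2335377) = -71 - 1*(-2335377) = -71 + 2335377 = 2335306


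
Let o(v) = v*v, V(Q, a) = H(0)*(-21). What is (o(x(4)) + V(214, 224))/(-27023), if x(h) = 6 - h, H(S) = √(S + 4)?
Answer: 38/27023 ≈ 0.0014062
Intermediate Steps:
H(S) = √(4 + S)
V(Q, a) = -42 (V(Q, a) = √(4 + 0)*(-21) = √4*(-21) = 2*(-21) = -42)
o(v) = v²
(o(x(4)) + V(214, 224))/(-27023) = ((6 - 1*4)² - 42)/(-27023) = ((6 - 4)² - 42)*(-1/27023) = (2² - 42)*(-1/27023) = (4 - 42)*(-1/27023) = -38*(-1/27023) = 38/27023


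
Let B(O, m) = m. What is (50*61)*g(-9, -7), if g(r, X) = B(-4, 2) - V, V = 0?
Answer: 6100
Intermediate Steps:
g(r, X) = 2 (g(r, X) = 2 - 1*0 = 2 + 0 = 2)
(50*61)*g(-9, -7) = (50*61)*2 = 3050*2 = 6100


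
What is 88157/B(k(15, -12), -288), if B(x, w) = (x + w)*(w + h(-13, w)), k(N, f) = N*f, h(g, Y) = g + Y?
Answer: 88157/275652 ≈ 0.31981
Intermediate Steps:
h(g, Y) = Y + g
B(x, w) = (-13 + 2*w)*(w + x) (B(x, w) = (x + w)*(w + (w - 13)) = (w + x)*(w + (-13 + w)) = (w + x)*(-13 + 2*w) = (-13 + 2*w)*(w + x))
88157/B(k(15, -12), -288) = 88157/((-288)² - 4320*(-12) - 288*(-13 - 288) + (15*(-12))*(-13 - 288)) = 88157/(82944 - 288*(-180) - 288*(-301) - 180*(-301)) = 88157/(82944 + 51840 + 86688 + 54180) = 88157/275652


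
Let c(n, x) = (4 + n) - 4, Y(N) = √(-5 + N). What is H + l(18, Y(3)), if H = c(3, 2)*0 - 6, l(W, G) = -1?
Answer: -7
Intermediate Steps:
c(n, x) = n
H = -6 (H = 3*0 - 6 = 0 - 6 = -6)
H + l(18, Y(3)) = -6 - 1 = -7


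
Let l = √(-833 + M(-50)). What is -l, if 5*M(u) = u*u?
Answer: -3*I*√37 ≈ -18.248*I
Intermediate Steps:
M(u) = u²/5 (M(u) = (u*u)/5 = u²/5)
l = 3*I*√37 (l = √(-833 + (⅕)*(-50)²) = √(-833 + (⅕)*2500) = √(-833 + 500) = √(-333) = 3*I*√37 ≈ 18.248*I)
-l = -3*I*√37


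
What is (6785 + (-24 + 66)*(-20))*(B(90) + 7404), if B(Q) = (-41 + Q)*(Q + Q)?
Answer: 96451680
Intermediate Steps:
B(Q) = 2*Q*(-41 + Q) (B(Q) = (-41 + Q)*(2*Q) = 2*Q*(-41 + Q))
(6785 + (-24 + 66)*(-20))*(B(90) + 7404) = (6785 + (-24 + 66)*(-20))*(2*90*(-41 + 90) + 7404) = (6785 + 42*(-20))*(2*90*49 + 7404) = (6785 - 840)*(8820 + 7404) = 5945*16224 = 96451680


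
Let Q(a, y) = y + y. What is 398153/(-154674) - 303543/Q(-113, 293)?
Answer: -11795881910/22659741 ≈ -520.57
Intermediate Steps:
Q(a, y) = 2*y
398153/(-154674) - 303543/Q(-113, 293) = 398153/(-154674) - 303543/(2*293) = 398153*(-1/154674) - 303543/586 = -398153/154674 - 303543*1/586 = -398153/154674 - 303543/586 = -11795881910/22659741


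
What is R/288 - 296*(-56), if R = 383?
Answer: 4774271/288 ≈ 16577.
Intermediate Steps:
R/288 - 296*(-56) = 383/288 - 296*(-56) = 383*(1/288) + 16576 = 383/288 + 16576 = 4774271/288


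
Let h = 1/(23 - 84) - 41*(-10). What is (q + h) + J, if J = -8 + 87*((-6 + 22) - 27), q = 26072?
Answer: 1556536/61 ≈ 25517.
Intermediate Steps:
h = 25009/61 (h = 1/(-61) + 410 = -1/61 + 410 = 25009/61 ≈ 409.98)
J = -965 (J = -8 + 87*(16 - 27) = -8 + 87*(-11) = -8 - 957 = -965)
(q + h) + J = (26072 + 25009/61) - 965 = 1615401/61 - 965 = 1556536/61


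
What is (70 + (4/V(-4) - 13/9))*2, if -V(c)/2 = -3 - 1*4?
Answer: 8674/63 ≈ 137.68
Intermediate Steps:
V(c) = 14 (V(c) = -2*(-3 - 1*4) = -2*(-3 - 4) = -2*(-7) = 14)
(70 + (4/V(-4) - 13/9))*2 = (70 + (4/14 - 13/9))*2 = (70 + (4*(1/14) - 13*⅑))*2 = (70 + (2/7 - 13/9))*2 = (70 - 73/63)*2 = (4337/63)*2 = 8674/63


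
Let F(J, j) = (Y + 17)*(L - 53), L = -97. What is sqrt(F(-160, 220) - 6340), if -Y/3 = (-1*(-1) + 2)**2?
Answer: 22*I*sqrt(10) ≈ 69.57*I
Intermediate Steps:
Y = -27 (Y = -3*(-1*(-1) + 2)**2 = -3*(1 + 2)**2 = -3*3**2 = -3*9 = -27)
F(J, j) = 1500 (F(J, j) = (-27 + 17)*(-97 - 53) = -10*(-150) = 1500)
sqrt(F(-160, 220) - 6340) = sqrt(1500 - 6340) = sqrt(-4840) = 22*I*sqrt(10)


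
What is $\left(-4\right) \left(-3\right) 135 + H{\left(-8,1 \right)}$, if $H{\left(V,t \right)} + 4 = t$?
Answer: $1617$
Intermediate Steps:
$H{\left(V,t \right)} = -4 + t$
$\left(-4\right) \left(-3\right) 135 + H{\left(-8,1 \right)} = \left(-4\right) \left(-3\right) 135 + \left(-4 + 1\right) = 12 \cdot 135 - 3 = 1620 - 3 = 1617$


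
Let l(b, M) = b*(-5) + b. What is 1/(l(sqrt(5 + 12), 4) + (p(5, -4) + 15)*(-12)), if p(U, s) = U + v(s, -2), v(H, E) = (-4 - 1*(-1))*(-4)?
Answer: -24/9199 + sqrt(17)/36796 ≈ -0.0024969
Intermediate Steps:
l(b, M) = -4*b (l(b, M) = -5*b + b = -4*b)
v(H, E) = 12 (v(H, E) = (-4 + 1)*(-4) = -3*(-4) = 12)
p(U, s) = 12 + U (p(U, s) = U + 12 = 12 + U)
1/(l(sqrt(5 + 12), 4) + (p(5, -4) + 15)*(-12)) = 1/(-4*sqrt(5 + 12) + ((12 + 5) + 15)*(-12)) = 1/(-4*sqrt(17) + (17 + 15)*(-12)) = 1/(-4*sqrt(17) + 32*(-12)) = 1/(-4*sqrt(17) - 384) = 1/(-384 - 4*sqrt(17))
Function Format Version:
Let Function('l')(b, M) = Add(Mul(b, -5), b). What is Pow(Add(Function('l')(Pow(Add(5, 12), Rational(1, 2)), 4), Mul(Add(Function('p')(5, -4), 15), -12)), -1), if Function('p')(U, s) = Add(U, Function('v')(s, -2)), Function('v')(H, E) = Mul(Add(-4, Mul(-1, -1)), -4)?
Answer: Add(Rational(-24, 9199), Mul(Rational(1, 36796), Pow(17, Rational(1, 2)))) ≈ -0.0024969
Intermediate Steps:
Function('l')(b, M) = Mul(-4, b) (Function('l')(b, M) = Add(Mul(-5, b), b) = Mul(-4, b))
Function('v')(H, E) = 12 (Function('v')(H, E) = Mul(Add(-4, 1), -4) = Mul(-3, -4) = 12)
Function('p')(U, s) = Add(12, U) (Function('p')(U, s) = Add(U, 12) = Add(12, U))
Pow(Add(Function('l')(Pow(Add(5, 12), Rational(1, 2)), 4), Mul(Add(Function('p')(5, -4), 15), -12)), -1) = Pow(Add(Mul(-4, Pow(Add(5, 12), Rational(1, 2))), Mul(Add(Add(12, 5), 15), -12)), -1) = Pow(Add(Mul(-4, Pow(17, Rational(1, 2))), Mul(Add(17, 15), -12)), -1) = Pow(Add(Mul(-4, Pow(17, Rational(1, 2))), Mul(32, -12)), -1) = Pow(Add(Mul(-4, Pow(17, Rational(1, 2))), -384), -1) = Pow(Add(-384, Mul(-4, Pow(17, Rational(1, 2)))), -1)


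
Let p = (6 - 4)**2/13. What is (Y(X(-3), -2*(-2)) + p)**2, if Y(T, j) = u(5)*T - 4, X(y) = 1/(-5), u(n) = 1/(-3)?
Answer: 499849/38025 ≈ 13.145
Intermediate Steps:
u(n) = -1/3
X(y) = -1/5
Y(T, j) = -4 - T/3 (Y(T, j) = -T/3 - 4 = -4 - T/3)
p = 4/13 (p = 2**2*(1/13) = 4*(1/13) = 4/13 ≈ 0.30769)
(Y(X(-3), -2*(-2)) + p)**2 = ((-4 - 1/3*(-1/5)) + 4/13)**2 = ((-4 + 1/15) + 4/13)**2 = (-59/15 + 4/13)**2 = (-707/195)**2 = 499849/38025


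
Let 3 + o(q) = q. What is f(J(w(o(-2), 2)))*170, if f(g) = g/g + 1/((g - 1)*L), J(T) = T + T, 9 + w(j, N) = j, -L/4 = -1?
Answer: 9775/58 ≈ 168.53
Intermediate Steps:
L = 4 (L = -4*(-1) = 4)
o(q) = -3 + q
w(j, N) = -9 + j
J(T) = 2*T
f(g) = 1 + 1/(4*(-1 + g)) (f(g) = g/g + 1/((g - 1)*4) = 1 + (1/4)/(-1 + g) = 1 + 1/(4*(-1 + g)))
f(J(w(o(-2), 2)))*170 = ((-3/4 + 2*(-9 + (-3 - 2)))/(-1 + 2*(-9 + (-3 - 2))))*170 = ((-3/4 + 2*(-9 - 5))/(-1 + 2*(-9 - 5)))*170 = ((-3/4 + 2*(-14))/(-1 + 2*(-14)))*170 = ((-3/4 - 28)/(-1 - 28))*170 = (-115/4/(-29))*170 = -1/29*(-115/4)*170 = (115/116)*170 = 9775/58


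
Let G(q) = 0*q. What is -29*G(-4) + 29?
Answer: 29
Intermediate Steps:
G(q) = 0
-29*G(-4) + 29 = -29*0 + 29 = 0 + 29 = 29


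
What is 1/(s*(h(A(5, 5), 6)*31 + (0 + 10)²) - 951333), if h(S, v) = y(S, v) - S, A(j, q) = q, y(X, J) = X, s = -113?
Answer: -1/962633 ≈ -1.0388e-6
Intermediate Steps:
h(S, v) = 0 (h(S, v) = S - S = 0)
1/(s*(h(A(5, 5), 6)*31 + (0 + 10)²) - 951333) = 1/(-113*(0*31 + (0 + 10)²) - 951333) = 1/(-113*(0 + 10²) - 951333) = 1/(-113*(0 + 100) - 951333) = 1/(-113*100 - 951333) = 1/(-11300 - 951333) = 1/(-962633) = -1/962633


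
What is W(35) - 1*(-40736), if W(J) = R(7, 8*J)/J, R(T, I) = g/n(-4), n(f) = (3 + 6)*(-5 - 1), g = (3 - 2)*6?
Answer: 12831839/315 ≈ 40736.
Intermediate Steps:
g = 6 (g = 1*6 = 6)
n(f) = -54 (n(f) = 9*(-6) = -54)
R(T, I) = -1/9 (R(T, I) = 6/(-54) = 6*(-1/54) = -1/9)
W(J) = -1/(9*J)
W(35) - 1*(-40736) = -1/9/35 - 1*(-40736) = -1/9*1/35 + 40736 = -1/315 + 40736 = 12831839/315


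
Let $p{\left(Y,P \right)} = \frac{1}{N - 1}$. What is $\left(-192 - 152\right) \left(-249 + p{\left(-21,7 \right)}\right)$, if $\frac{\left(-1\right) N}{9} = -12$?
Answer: $\frac{9164848}{107} \approx 85653.0$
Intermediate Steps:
$N = 108$ ($N = \left(-9\right) \left(-12\right) = 108$)
$p{\left(Y,P \right)} = \frac{1}{107}$ ($p{\left(Y,P \right)} = \frac{1}{108 - 1} = \frac{1}{107}$)
$\left(-192 - 152\right) \left(-249 + p{\left(-21,7 \right)}\right) = \left(-192 - 152\right) \left(-249 + \frac{1}{107}\right) = \left(-344\right) \left(- \frac{26642}{107}\right) = \frac{9164848}{107}$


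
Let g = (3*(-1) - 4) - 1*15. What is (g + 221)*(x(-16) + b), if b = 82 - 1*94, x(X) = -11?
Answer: -4577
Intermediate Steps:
b = -12 (b = 82 - 94 = -12)
g = -22 (g = (-3 - 4) - 15 = -7 - 15 = -22)
(g + 221)*(x(-16) + b) = (-22 + 221)*(-11 - 12) = 199*(-23) = -4577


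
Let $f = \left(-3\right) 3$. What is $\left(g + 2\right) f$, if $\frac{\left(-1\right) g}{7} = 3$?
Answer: $171$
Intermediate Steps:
$g = -21$ ($g = \left(-7\right) 3 = -21$)
$f = -9$
$\left(g + 2\right) f = \left(-21 + 2\right) \left(-9\right) = \left(-19\right) \left(-9\right) = 171$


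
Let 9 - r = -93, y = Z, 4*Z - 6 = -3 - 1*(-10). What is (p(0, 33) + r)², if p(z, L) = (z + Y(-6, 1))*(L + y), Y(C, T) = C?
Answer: 53361/4 ≈ 13340.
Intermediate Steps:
Z = 13/4 (Z = 3/2 + (-3 - 1*(-10))/4 = 3/2 + (-3 + 10)/4 = 3/2 + (¼)*7 = 3/2 + 7/4 = 13/4 ≈ 3.2500)
y = 13/4 ≈ 3.2500
p(z, L) = (-6 + z)*(13/4 + L) (p(z, L) = (z - 6)*(L + 13/4) = (-6 + z)*(13/4 + L))
r = 102 (r = 9 - 1*(-93) = 9 + 93 = 102)
(p(0, 33) + r)² = ((-39/2 - 6*33 + (13/4)*0 + 33*0) + 102)² = ((-39/2 - 198 + 0 + 0) + 102)² = (-435/2 + 102)² = (-231/2)² = 53361/4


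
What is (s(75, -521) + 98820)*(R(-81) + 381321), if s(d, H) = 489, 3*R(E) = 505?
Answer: 37885324204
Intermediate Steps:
R(E) = 505/3 (R(E) = (⅓)*505 = 505/3)
(s(75, -521) + 98820)*(R(-81) + 381321) = (489 + 98820)*(505/3 + 381321) = 99309*(1144468/3) = 37885324204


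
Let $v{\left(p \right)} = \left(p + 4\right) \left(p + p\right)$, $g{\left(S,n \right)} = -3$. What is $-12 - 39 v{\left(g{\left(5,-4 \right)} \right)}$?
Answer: $222$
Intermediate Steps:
$v{\left(p \right)} = 2 p \left(4 + p\right)$ ($v{\left(p \right)} = \left(4 + p\right) 2 p = 2 p \left(4 + p\right)$)
$-12 - 39 v{\left(g{\left(5,-4 \right)} \right)} = -12 - 39 \cdot 2 \left(-3\right) \left(4 - 3\right) = -12 - 39 \cdot 2 \left(-3\right) 1 = -12 - -234 = -12 + 234 = 222$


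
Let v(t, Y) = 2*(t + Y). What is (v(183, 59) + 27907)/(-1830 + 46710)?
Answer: 2581/4080 ≈ 0.63260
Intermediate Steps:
v(t, Y) = 2*Y + 2*t (v(t, Y) = 2*(Y + t) = 2*Y + 2*t)
(v(183, 59) + 27907)/(-1830 + 46710) = ((2*59 + 2*183) + 27907)/(-1830 + 46710) = ((118 + 366) + 27907)/44880 = (484 + 27907)*(1/44880) = 28391*(1/44880) = 2581/4080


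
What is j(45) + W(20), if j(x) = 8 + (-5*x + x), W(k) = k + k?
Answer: -132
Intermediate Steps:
W(k) = 2*k
j(x) = 8 - 4*x
j(45) + W(20) = (8 - 4*45) + 2*20 = (8 - 180) + 40 = -172 + 40 = -132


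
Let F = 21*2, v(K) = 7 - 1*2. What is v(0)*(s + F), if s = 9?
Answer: 255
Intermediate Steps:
v(K) = 5 (v(K) = 7 - 2 = 5)
F = 42
v(0)*(s + F) = 5*(9 + 42) = 5*51 = 255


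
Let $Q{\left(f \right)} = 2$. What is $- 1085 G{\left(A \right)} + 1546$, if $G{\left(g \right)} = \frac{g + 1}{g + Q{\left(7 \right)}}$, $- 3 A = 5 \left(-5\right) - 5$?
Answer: $\frac{6617}{12} \approx 551.42$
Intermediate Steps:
$A = 10$ ($A = - \frac{5 \left(-5\right) - 5}{3} = - \frac{-25 - 5}{3} = \left(- \frac{1}{3}\right) \left(-30\right) = 10$)
$G{\left(g \right)} = \frac{1 + g}{2 + g}$ ($G{\left(g \right)} = \frac{g + 1}{g + 2} = \frac{1 + g}{2 + g}$)
$- 1085 G{\left(A \right)} + 1546 = - 1085 \frac{1 + 10}{2 + 10} + 1546 = - 1085 \cdot \frac{1}{12} \cdot 11 + 1546 = \left(-1085\right) \frac{11}{12} + 1546 = - \frac{11935}{12} + 1546 = \frac{6617}{12}$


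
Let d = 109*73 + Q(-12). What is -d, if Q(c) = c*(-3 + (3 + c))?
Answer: -8101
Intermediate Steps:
Q(c) = c² (Q(c) = c*c = c²)
d = 8101 (d = 109*73 + (-12)² = 7957 + 144 = 8101)
-d = -1*8101 = -8101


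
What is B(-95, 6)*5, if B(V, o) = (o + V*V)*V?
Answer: -4289725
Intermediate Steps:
B(V, o) = V*(o + V**2) (B(V, o) = (o + V**2)*V = V*(o + V**2))
B(-95, 6)*5 = -95*(6 + (-95)**2)*5 = -95*(6 + 9025)*5 = -95*9031*5 = -857945*5 = -4289725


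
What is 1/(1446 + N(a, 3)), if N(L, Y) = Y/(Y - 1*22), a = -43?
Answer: 19/27471 ≈ 0.00069164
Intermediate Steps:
N(L, Y) = Y/(-22 + Y) (N(L, Y) = Y/(Y - 22) = Y/(-22 + Y))
1/(1446 + N(a, 3)) = 1/(1446 + 3/(-22 + 3)) = 1/(1446 + 3/(-19)) = 1/(1446 + 3*(-1/19)) = 1/(1446 - 3/19) = 1/(27471/19) = 19/27471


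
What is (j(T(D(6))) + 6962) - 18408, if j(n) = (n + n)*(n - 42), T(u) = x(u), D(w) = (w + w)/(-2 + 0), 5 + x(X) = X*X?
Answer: -12128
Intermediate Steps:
x(X) = -5 + X² (x(X) = -5 + X*X = -5 + X²)
D(w) = -w (D(w) = (2*w)/(-2) = (2*w)*(-½) = -w)
T(u) = -5 + u²
j(n) = 2*n*(-42 + n) (j(n) = (2*n)*(-42 + n) = 2*n*(-42 + n))
(j(T(D(6))) + 6962) - 18408 = (2*(-5 + (-1*6)²)*(-42 + (-5 + (-1*6)²)) + 6962) - 18408 = (2*(-5 + (-6)²)*(-42 + (-5 + (-6)²)) + 6962) - 18408 = (2*(-5 + 36)*(-42 + (-5 + 36)) + 6962) - 18408 = (2*31*(-42 + 31) + 6962) - 18408 = (2*31*(-11) + 6962) - 18408 = (-682 + 6962) - 18408 = 6280 - 18408 = -12128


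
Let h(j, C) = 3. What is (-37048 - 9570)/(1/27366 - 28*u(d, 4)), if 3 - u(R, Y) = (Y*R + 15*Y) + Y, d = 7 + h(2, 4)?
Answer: -1275748188/77391049 ≈ -16.484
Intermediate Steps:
d = 10 (d = 7 + 3 = 10)
u(R, Y) = 3 - 16*Y - R*Y (u(R, Y) = 3 - ((Y*R + 15*Y) + Y) = 3 - ((R*Y + 15*Y) + Y) = 3 - ((15*Y + R*Y) + Y) = 3 - (16*Y + R*Y) = 3 + (-16*Y - R*Y) = 3 - 16*Y - R*Y)
(-37048 - 9570)/(1/27366 - 28*u(d, 4)) = (-37048 - 9570)/(1/27366 - 28*(3 - 16*4 - 1*10*4)) = -46618/(1/27366 - 28*(3 - 64 - 40)) = -46618/(1/27366 - 28*(-101)) = -46618/(1/27366 + 2828) = -46618/77391049/27366 = -46618*27366/77391049 = -1275748188/77391049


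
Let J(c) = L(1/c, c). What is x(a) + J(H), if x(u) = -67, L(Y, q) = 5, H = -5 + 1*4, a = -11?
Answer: -62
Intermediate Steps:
H = -1 (H = -5 + 4 = -1)
J(c) = 5
x(a) + J(H) = -67 + 5 = -62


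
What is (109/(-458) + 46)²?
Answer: 439279681/209764 ≈ 2094.2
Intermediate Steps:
(109/(-458) + 46)² = (109*(-1/458) + 46)² = (-109/458 + 46)² = (20959/458)² = 439279681/209764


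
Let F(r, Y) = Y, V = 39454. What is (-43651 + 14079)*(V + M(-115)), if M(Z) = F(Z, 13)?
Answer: -1167118124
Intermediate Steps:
M(Z) = 13
(-43651 + 14079)*(V + M(-115)) = (-43651 + 14079)*(39454 + 13) = -29572*39467 = -1167118124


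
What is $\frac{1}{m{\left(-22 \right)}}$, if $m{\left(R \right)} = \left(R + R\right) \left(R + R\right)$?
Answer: $\frac{1}{1936} \approx 0.00051653$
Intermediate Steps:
$m{\left(R \right)} = 4 R^{2}$ ($m{\left(R \right)} = 2 R 2 R = 4 R^{2}$)
$\frac{1}{m{\left(-22 \right)}} = \frac{1}{4 \left(-22\right)^{2}} = \frac{1}{4 \cdot 484} = \frac{1}{1936}$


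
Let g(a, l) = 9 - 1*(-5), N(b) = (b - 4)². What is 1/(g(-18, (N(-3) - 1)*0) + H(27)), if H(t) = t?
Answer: 1/41 ≈ 0.024390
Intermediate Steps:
N(b) = (-4 + b)²
g(a, l) = 14 (g(a, l) = 9 + 5 = 14)
1/(g(-18, (N(-3) - 1)*0) + H(27)) = 1/(14 + 27) = 1/41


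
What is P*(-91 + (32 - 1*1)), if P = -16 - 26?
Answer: 2520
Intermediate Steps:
P = -42
P*(-91 + (32 - 1*1)) = -42*(-91 + (32 - 1*1)) = -42*(-91 + (32 - 1)) = -42*(-91 + 31) = -42*(-60) = 2520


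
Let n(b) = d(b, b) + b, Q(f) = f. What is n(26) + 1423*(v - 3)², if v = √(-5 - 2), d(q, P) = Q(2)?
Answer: 2874 - 8538*I*√7 ≈ 2874.0 - 22589.0*I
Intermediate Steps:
d(q, P) = 2
v = I*√7 (v = √(-7) = I*√7 ≈ 2.6458*I)
n(b) = 2 + b
n(26) + 1423*(v - 3)² = (2 + 26) + 1423*(I*√7 - 3)² = 28 + 1423*(-3 + I*√7)²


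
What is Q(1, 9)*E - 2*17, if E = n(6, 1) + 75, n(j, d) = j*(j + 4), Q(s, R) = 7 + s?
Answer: 1046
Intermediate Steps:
n(j, d) = j*(4 + j)
E = 135 (E = 6*(4 + 6) + 75 = 6*10 + 75 = 60 + 75 = 135)
Q(1, 9)*E - 2*17 = (7 + 1)*135 - 2*17 = 8*135 - 34 = 1080 - 34 = 1046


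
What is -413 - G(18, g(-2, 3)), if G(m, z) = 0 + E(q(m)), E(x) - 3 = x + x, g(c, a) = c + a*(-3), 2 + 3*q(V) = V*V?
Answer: -1892/3 ≈ -630.67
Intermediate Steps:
q(V) = -2/3 + V**2/3 (q(V) = -2/3 + (V*V)/3 = -2/3 + V**2/3)
g(c, a) = c - 3*a
E(x) = 3 + 2*x (E(x) = 3 + (x + x) = 3 + 2*x)
G(m, z) = 5/3 + 2*m**2/3 (G(m, z) = 0 + (3 + 2*(-2/3 + m**2/3)) = 0 + (3 + (-4/3 + 2*m**2/3)) = 0 + (5/3 + 2*m**2/3) = 5/3 + 2*m**2/3)
-413 - G(18, g(-2, 3)) = -413 - (5/3 + (2/3)*18**2) = -413 - (5/3 + (2/3)*324) = -413 - (5/3 + 216) = -413 - 1*653/3 = -413 - 653/3 = -1892/3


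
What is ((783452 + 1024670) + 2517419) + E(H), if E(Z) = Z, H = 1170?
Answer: 4326711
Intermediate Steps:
((783452 + 1024670) + 2517419) + E(H) = ((783452 + 1024670) + 2517419) + 1170 = (1808122 + 2517419) + 1170 = 4325541 + 1170 = 4326711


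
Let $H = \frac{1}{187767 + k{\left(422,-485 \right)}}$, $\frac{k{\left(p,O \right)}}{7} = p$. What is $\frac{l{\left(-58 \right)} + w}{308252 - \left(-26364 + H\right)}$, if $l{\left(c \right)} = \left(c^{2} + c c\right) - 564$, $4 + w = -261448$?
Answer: $- \frac{16229594216}{21272766045} \approx -0.76293$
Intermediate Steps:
$w = -261452$ ($w = -4 - 261448 = -261452$)
$k{\left(p,O \right)} = 7 p$
$l{\left(c \right)} = -564 + 2 c^{2}$ ($l{\left(c \right)} = \left(c^{2} + c^{2}\right) - 564 = 2 c^{2} - 564 = -564 + 2 c^{2}$)
$H = \frac{1}{190721}$ ($H = \frac{1}{187767 + 7 \cdot 422} = \frac{1}{187767 + 2954} = \frac{1}{190721} \approx 5.2433 \cdot 10^{-6}$)
$\frac{l{\left(-58 \right)} + w}{308252 - \left(-26364 + H\right)} = \frac{\left(-564 + 2 \left(-58\right)^{2}\right) - 261452}{308252 + \left(26364 - \frac{1}{190721}\right)} = \frac{\left(-564 + 2 \cdot 3364\right) - 261452}{308252 + \left(26364 - \frac{1}{190721}\right)} = \frac{\left(-564 + 6728\right) - 261452}{308252 + \frac{5028168443}{190721}} = \frac{6164 - 261452}{\frac{63818298135}{190721}} = \left(-255288\right) \frac{190721}{63818298135} = - \frac{16229594216}{21272766045}$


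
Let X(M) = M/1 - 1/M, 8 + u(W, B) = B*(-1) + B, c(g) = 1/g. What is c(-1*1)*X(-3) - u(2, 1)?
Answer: 32/3 ≈ 10.667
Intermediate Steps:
u(W, B) = -8 (u(W, B) = -8 + (B*(-1) + B) = -8 + (-B + B) = -8 + 0 = -8)
X(M) = M - 1/M (X(M) = M*1 - 1/M = M - 1/M)
c(-1*1)*X(-3) - u(2, 1) = (-3 - 1/(-3))/((-1*1)) - 1*(-8) = (-3 - 1*(-⅓))/(-1) + 8 = -(-3 + ⅓) + 8 = -1*(-8/3) + 8 = 8/3 + 8 = 32/3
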